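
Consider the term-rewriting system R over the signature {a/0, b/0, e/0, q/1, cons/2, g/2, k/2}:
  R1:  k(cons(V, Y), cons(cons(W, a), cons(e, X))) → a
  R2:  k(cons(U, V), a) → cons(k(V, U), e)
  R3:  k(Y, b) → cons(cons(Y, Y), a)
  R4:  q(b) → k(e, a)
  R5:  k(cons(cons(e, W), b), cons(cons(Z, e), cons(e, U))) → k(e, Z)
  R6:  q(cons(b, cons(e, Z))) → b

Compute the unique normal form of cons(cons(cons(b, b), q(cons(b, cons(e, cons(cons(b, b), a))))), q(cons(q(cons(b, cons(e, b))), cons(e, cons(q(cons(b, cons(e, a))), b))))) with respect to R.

cons(cons(cons(b, b), b), b)

1. cons(cons(cons(b, b), q(cons(b, cons(e, cons(cons(b, b), a))))), q(cons(q(cons(b, cons(e, b))), cons(e, cons(q(cons(b, cons(e, a))), b)))))  →  cons(cons(cons(b, b), b), q(cons(q(cons(b, cons(e, b))), cons(e, cons(q(cons(b, cons(e, a))), b)))))   [R6 at 1.2]
2. cons(cons(cons(b, b), b), q(cons(q(cons(b, cons(e, b))), cons(e, cons(q(cons(b, cons(e, a))), b)))))  →  cons(cons(cons(b, b), b), q(cons(b, cons(e, cons(q(cons(b, cons(e, a))), b)))))   [R6 at 2.1.1]
3. cons(cons(cons(b, b), b), q(cons(b, cons(e, cons(q(cons(b, cons(e, a))), b)))))  →  cons(cons(cons(b, b), b), b)   [R6 at 2]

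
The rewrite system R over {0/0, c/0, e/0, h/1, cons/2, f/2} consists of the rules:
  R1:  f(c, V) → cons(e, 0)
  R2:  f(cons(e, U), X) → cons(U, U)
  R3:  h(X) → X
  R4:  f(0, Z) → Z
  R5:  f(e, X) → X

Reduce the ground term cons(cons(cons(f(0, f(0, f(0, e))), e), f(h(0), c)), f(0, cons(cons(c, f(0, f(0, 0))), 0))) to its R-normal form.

1. cons(cons(cons(f(0, f(0, f(0, e))), e), f(h(0), c)), f(0, cons(cons(c, f(0, f(0, 0))), 0)))  →  cons(cons(cons(f(0, f(0, e)), e), f(h(0), c)), f(0, cons(cons(c, f(0, f(0, 0))), 0)))   [R4 at 1.1.1]
2. cons(cons(cons(f(0, f(0, e)), e), f(h(0), c)), f(0, cons(cons(c, f(0, f(0, 0))), 0)))  →  cons(cons(cons(f(0, e), e), f(h(0), c)), f(0, cons(cons(c, f(0, f(0, 0))), 0)))   [R4 at 1.1.1]
3. cons(cons(cons(f(0, e), e), f(h(0), c)), f(0, cons(cons(c, f(0, f(0, 0))), 0)))  →  cons(cons(cons(e, e), f(h(0), c)), f(0, cons(cons(c, f(0, f(0, 0))), 0)))   [R4 at 1.1.1]
4. cons(cons(cons(e, e), f(h(0), c)), f(0, cons(cons(c, f(0, f(0, 0))), 0)))  →  cons(cons(cons(e, e), f(0, c)), f(0, cons(cons(c, f(0, f(0, 0))), 0)))   [R3 at 1.2.1]
5. cons(cons(cons(e, e), f(0, c)), f(0, cons(cons(c, f(0, f(0, 0))), 0)))  →  cons(cons(cons(e, e), c), f(0, cons(cons(c, f(0, f(0, 0))), 0)))   [R4 at 1.2]
6. cons(cons(cons(e, e), c), f(0, cons(cons(c, f(0, f(0, 0))), 0)))  →  cons(cons(cons(e, e), c), cons(cons(c, f(0, f(0, 0))), 0))   [R4 at 2]
7. cons(cons(cons(e, e), c), cons(cons(c, f(0, f(0, 0))), 0))  →  cons(cons(cons(e, e), c), cons(cons(c, f(0, 0)), 0))   [R4 at 2.1.2]
8. cons(cons(cons(e, e), c), cons(cons(c, f(0, 0)), 0))  →  cons(cons(cons(e, e), c), cons(cons(c, 0), 0))   [R4 at 2.1.2]

cons(cons(cons(e, e), c), cons(cons(c, 0), 0))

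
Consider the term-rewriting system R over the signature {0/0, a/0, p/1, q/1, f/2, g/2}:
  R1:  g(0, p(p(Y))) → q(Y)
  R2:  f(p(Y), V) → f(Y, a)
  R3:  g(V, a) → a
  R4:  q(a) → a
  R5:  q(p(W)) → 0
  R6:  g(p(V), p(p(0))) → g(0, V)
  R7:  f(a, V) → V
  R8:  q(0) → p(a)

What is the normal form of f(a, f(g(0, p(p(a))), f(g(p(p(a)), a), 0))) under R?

1. f(a, f(g(0, p(p(a))), f(g(p(p(a)), a), 0)))  →  f(g(0, p(p(a))), f(g(p(p(a)), a), 0))   [R7 at ε]
2. f(g(0, p(p(a))), f(g(p(p(a)), a), 0))  →  f(q(a), f(g(p(p(a)), a), 0))   [R1 at 1]
3. f(q(a), f(g(p(p(a)), a), 0))  →  f(a, f(g(p(p(a)), a), 0))   [R4 at 1]
4. f(a, f(g(p(p(a)), a), 0))  →  f(g(p(p(a)), a), 0)   [R7 at ε]
5. f(g(p(p(a)), a), 0)  →  f(a, 0)   [R3 at 1]
6. f(a, 0)  →  0   [R7 at ε]

0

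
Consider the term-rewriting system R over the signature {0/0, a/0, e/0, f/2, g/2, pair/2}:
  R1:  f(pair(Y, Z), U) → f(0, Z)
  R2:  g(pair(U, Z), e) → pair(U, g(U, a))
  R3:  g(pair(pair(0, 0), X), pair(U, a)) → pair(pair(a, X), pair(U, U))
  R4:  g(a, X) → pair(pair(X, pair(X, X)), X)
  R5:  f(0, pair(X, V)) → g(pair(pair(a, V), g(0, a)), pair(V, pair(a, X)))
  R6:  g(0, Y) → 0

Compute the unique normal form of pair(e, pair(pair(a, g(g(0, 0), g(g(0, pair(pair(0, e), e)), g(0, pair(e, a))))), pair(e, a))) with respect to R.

pair(e, pair(pair(a, 0), pair(e, a)))

1. pair(e, pair(pair(a, g(g(0, 0), g(g(0, pair(pair(0, e), e)), g(0, pair(e, a))))), pair(e, a)))  →  pair(e, pair(pair(a, g(0, g(g(0, pair(pair(0, e), e)), g(0, pair(e, a))))), pair(e, a)))   [R6 at 2.1.2.1]
2. pair(e, pair(pair(a, g(0, g(g(0, pair(pair(0, e), e)), g(0, pair(e, a))))), pair(e, a)))  →  pair(e, pair(pair(a, 0), pair(e, a)))   [R6 at 2.1.2]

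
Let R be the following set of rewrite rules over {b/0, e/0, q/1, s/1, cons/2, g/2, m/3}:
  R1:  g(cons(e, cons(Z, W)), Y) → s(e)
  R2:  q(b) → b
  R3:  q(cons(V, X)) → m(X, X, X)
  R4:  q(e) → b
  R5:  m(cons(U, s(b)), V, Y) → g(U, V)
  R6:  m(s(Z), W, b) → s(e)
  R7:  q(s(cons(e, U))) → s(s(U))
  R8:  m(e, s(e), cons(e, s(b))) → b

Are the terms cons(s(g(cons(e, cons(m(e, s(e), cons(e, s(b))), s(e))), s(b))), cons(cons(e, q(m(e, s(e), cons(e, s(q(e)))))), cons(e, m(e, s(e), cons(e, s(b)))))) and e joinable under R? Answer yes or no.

no — NF(t₁) = cons(s(s(e)), cons(cons(e, b), cons(e, b))), NF(t₂) = e

Reduce t₁ = cons(s(g(cons(e, cons(m(e, s(e), cons(e, s(b))), s(e))), s(b))), cons(cons(e, q(m(e, s(e), cons(e, s(q(e)))))), cons(e, m(e, s(e), cons(e, s(b)))))):
1. cons(s(g(cons(e, cons(m(e, s(e), cons(e, s(b))), s(e))), s(b))), cons(cons(e, q(m(e, s(e), cons(e, s(q(e)))))), cons(e, m(e, s(e), cons(e, s(b))))))  →  cons(s(s(e)), cons(cons(e, q(m(e, s(e), cons(e, s(q(e)))))), cons(e, m(e, s(e), cons(e, s(b))))))   [R1 at 1.1]
2. cons(s(s(e)), cons(cons(e, q(m(e, s(e), cons(e, s(q(e)))))), cons(e, m(e, s(e), cons(e, s(b))))))  →  cons(s(s(e)), cons(cons(e, q(m(e, s(e), cons(e, s(b))))), cons(e, m(e, s(e), cons(e, s(b))))))   [R4 at 2.1.2.1.3.2.1]
3. cons(s(s(e)), cons(cons(e, q(m(e, s(e), cons(e, s(b))))), cons(e, m(e, s(e), cons(e, s(b))))))  →  cons(s(s(e)), cons(cons(e, q(b)), cons(e, m(e, s(e), cons(e, s(b))))))   [R8 at 2.1.2.1]
4. cons(s(s(e)), cons(cons(e, q(b)), cons(e, m(e, s(e), cons(e, s(b))))))  →  cons(s(s(e)), cons(cons(e, b), cons(e, m(e, s(e), cons(e, s(b))))))   [R2 at 2.1.2]
5. cons(s(s(e)), cons(cons(e, b), cons(e, m(e, s(e), cons(e, s(b))))))  →  cons(s(s(e)), cons(cons(e, b), cons(e, b)))   [R8 at 2.2.2]

Reduce t₂ = e:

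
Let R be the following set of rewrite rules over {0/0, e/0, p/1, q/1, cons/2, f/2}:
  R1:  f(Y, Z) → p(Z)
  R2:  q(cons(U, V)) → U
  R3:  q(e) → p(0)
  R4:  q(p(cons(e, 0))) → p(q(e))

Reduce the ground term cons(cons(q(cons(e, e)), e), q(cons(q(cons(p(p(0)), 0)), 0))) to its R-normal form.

cons(cons(e, e), p(p(0)))

1. cons(cons(q(cons(e, e)), e), q(cons(q(cons(p(p(0)), 0)), 0)))  →  cons(cons(e, e), q(cons(q(cons(p(p(0)), 0)), 0)))   [R2 at 1.1]
2. cons(cons(e, e), q(cons(q(cons(p(p(0)), 0)), 0)))  →  cons(cons(e, e), q(cons(p(p(0)), 0)))   [R2 at 2]
3. cons(cons(e, e), q(cons(p(p(0)), 0)))  →  cons(cons(e, e), p(p(0)))   [R2 at 2]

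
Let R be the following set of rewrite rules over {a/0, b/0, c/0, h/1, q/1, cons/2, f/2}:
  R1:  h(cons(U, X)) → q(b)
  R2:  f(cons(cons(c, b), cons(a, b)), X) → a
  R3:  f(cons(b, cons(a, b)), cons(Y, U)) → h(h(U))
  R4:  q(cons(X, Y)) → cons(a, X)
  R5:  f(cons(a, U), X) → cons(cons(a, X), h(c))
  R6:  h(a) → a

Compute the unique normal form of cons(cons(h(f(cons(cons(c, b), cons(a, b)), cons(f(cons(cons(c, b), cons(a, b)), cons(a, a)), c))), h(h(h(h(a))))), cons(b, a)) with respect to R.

cons(cons(a, a), cons(b, a))

1. cons(cons(h(f(cons(cons(c, b), cons(a, b)), cons(f(cons(cons(c, b), cons(a, b)), cons(a, a)), c))), h(h(h(h(a))))), cons(b, a))  →  cons(cons(h(a), h(h(h(h(a))))), cons(b, a))   [R2 at 1.1.1]
2. cons(cons(h(a), h(h(h(h(a))))), cons(b, a))  →  cons(cons(a, h(h(h(h(a))))), cons(b, a))   [R6 at 1.1]
3. cons(cons(a, h(h(h(h(a))))), cons(b, a))  →  cons(cons(a, h(h(h(a)))), cons(b, a))   [R6 at 1.2.1.1.1]
4. cons(cons(a, h(h(h(a)))), cons(b, a))  →  cons(cons(a, h(h(a))), cons(b, a))   [R6 at 1.2.1.1]
5. cons(cons(a, h(h(a))), cons(b, a))  →  cons(cons(a, h(a)), cons(b, a))   [R6 at 1.2.1]
6. cons(cons(a, h(a)), cons(b, a))  →  cons(cons(a, a), cons(b, a))   [R6 at 1.2]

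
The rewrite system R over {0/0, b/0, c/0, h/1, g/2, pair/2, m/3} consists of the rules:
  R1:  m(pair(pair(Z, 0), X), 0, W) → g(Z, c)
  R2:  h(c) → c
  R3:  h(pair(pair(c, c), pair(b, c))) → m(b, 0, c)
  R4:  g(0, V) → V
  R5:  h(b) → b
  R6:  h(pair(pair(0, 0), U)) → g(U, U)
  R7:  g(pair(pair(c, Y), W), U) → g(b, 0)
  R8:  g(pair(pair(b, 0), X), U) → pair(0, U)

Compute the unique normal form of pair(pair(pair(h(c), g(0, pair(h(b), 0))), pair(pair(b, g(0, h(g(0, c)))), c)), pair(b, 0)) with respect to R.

1. pair(pair(pair(h(c), g(0, pair(h(b), 0))), pair(pair(b, g(0, h(g(0, c)))), c)), pair(b, 0))  →  pair(pair(pair(c, g(0, pair(h(b), 0))), pair(pair(b, g(0, h(g(0, c)))), c)), pair(b, 0))   [R2 at 1.1.1]
2. pair(pair(pair(c, g(0, pair(h(b), 0))), pair(pair(b, g(0, h(g(0, c)))), c)), pair(b, 0))  →  pair(pair(pair(c, pair(h(b), 0)), pair(pair(b, g(0, h(g(0, c)))), c)), pair(b, 0))   [R4 at 1.1.2]
3. pair(pair(pair(c, pair(h(b), 0)), pair(pair(b, g(0, h(g(0, c)))), c)), pair(b, 0))  →  pair(pair(pair(c, pair(b, 0)), pair(pair(b, g(0, h(g(0, c)))), c)), pair(b, 0))   [R5 at 1.1.2.1]
4. pair(pair(pair(c, pair(b, 0)), pair(pair(b, g(0, h(g(0, c)))), c)), pair(b, 0))  →  pair(pair(pair(c, pair(b, 0)), pair(pair(b, h(g(0, c))), c)), pair(b, 0))   [R4 at 1.2.1.2]
5. pair(pair(pair(c, pair(b, 0)), pair(pair(b, h(g(0, c))), c)), pair(b, 0))  →  pair(pair(pair(c, pair(b, 0)), pair(pair(b, h(c)), c)), pair(b, 0))   [R4 at 1.2.1.2.1]
6. pair(pair(pair(c, pair(b, 0)), pair(pair(b, h(c)), c)), pair(b, 0))  →  pair(pair(pair(c, pair(b, 0)), pair(pair(b, c), c)), pair(b, 0))   [R2 at 1.2.1.2]

pair(pair(pair(c, pair(b, 0)), pair(pair(b, c), c)), pair(b, 0))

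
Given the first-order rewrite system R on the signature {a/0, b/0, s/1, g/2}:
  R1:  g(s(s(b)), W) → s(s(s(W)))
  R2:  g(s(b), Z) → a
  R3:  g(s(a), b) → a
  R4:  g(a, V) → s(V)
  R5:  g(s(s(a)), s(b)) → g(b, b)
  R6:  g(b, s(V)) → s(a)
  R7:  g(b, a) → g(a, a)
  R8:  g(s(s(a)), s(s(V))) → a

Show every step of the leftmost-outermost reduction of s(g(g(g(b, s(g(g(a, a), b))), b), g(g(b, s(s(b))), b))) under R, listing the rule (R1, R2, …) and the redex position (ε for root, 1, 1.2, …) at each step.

1. s(g(g(g(b, s(g(g(a, a), b))), b), g(g(b, s(s(b))), b)))  →  s(g(g(s(a), b), g(g(b, s(s(b))), b)))   [R6 at 1.1.1]
2. s(g(g(s(a), b), g(g(b, s(s(b))), b)))  →  s(g(a, g(g(b, s(s(b))), b)))   [R3 at 1.1]
3. s(g(a, g(g(b, s(s(b))), b)))  →  s(s(g(g(b, s(s(b))), b)))   [R4 at 1]
4. s(s(g(g(b, s(s(b))), b)))  →  s(s(g(s(a), b)))   [R6 at 1.1.1]
5. s(s(g(s(a), b)))  →  s(s(a))   [R3 at 1.1]

s(s(a))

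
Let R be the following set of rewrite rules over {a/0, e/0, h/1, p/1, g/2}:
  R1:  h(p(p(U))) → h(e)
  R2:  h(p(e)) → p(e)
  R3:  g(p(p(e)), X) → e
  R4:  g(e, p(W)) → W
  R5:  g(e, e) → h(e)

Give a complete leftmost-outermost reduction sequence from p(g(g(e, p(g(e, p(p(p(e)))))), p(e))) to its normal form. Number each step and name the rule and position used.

p(e)

1. p(g(g(e, p(g(e, p(p(p(e)))))), p(e)))  →  p(g(g(e, p(p(p(e)))), p(e)))   [R4 at 1.1]
2. p(g(g(e, p(p(p(e)))), p(e)))  →  p(g(p(p(e)), p(e)))   [R4 at 1.1]
3. p(g(p(p(e)), p(e)))  →  p(e)   [R3 at 1]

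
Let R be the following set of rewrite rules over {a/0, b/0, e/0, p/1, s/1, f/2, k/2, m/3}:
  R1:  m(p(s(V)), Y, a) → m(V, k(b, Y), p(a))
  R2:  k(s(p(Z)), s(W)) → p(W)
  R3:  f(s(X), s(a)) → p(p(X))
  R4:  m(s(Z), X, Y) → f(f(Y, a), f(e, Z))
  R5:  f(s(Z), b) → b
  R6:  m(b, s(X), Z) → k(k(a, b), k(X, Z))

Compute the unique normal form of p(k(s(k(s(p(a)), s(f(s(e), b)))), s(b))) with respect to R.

1. p(k(s(k(s(p(a)), s(f(s(e), b)))), s(b)))  →  p(k(s(p(f(s(e), b))), s(b)))   [R2 at 1.1.1]
2. p(k(s(p(f(s(e), b))), s(b)))  →  p(p(b))   [R2 at 1]

p(p(b))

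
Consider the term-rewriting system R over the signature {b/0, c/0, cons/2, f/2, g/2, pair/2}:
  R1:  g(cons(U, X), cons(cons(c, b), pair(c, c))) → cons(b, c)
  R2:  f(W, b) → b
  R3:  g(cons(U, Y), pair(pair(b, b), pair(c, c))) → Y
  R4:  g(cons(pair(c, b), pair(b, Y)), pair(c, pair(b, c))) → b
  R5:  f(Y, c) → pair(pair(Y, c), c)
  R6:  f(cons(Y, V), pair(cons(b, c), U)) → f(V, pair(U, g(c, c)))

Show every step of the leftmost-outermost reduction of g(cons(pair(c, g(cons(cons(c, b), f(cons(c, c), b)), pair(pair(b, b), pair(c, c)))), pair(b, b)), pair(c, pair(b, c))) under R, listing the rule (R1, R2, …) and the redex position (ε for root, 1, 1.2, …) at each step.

1. g(cons(pair(c, g(cons(cons(c, b), f(cons(c, c), b)), pair(pair(b, b), pair(c, c)))), pair(b, b)), pair(c, pair(b, c)))  →  g(cons(pair(c, f(cons(c, c), b)), pair(b, b)), pair(c, pair(b, c)))   [R3 at 1.1.2]
2. g(cons(pair(c, f(cons(c, c), b)), pair(b, b)), pair(c, pair(b, c)))  →  g(cons(pair(c, b), pair(b, b)), pair(c, pair(b, c)))   [R2 at 1.1.2]
3. g(cons(pair(c, b), pair(b, b)), pair(c, pair(b, c)))  →  b   [R4 at ε]

b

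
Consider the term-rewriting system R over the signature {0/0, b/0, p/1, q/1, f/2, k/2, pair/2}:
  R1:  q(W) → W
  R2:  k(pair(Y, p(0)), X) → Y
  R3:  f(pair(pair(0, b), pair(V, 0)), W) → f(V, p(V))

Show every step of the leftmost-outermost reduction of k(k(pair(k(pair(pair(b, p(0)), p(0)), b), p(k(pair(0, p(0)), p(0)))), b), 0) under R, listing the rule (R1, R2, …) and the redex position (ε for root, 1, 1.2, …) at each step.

b

1. k(k(pair(k(pair(pair(b, p(0)), p(0)), b), p(k(pair(0, p(0)), p(0)))), b), 0)  →  k(k(pair(pair(b, p(0)), p(k(pair(0, p(0)), p(0)))), b), 0)   [R2 at 1.1.1]
2. k(k(pair(pair(b, p(0)), p(k(pair(0, p(0)), p(0)))), b), 0)  →  k(k(pair(pair(b, p(0)), p(0)), b), 0)   [R2 at 1.1.2.1]
3. k(k(pair(pair(b, p(0)), p(0)), b), 0)  →  k(pair(b, p(0)), 0)   [R2 at 1]
4. k(pair(b, p(0)), 0)  →  b   [R2 at ε]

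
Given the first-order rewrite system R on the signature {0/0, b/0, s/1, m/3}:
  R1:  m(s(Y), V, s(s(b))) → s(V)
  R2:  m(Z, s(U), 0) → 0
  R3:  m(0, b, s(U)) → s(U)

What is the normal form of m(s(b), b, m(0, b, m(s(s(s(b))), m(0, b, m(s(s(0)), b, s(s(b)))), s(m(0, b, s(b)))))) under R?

1. m(s(b), b, m(0, b, m(s(s(s(b))), m(0, b, m(s(s(0)), b, s(s(b)))), s(m(0, b, s(b))))))  →  m(s(b), b, m(0, b, m(s(s(s(b))), m(0, b, s(b)), s(m(0, b, s(b))))))   [R1 at 3.3.2.3]
2. m(s(b), b, m(0, b, m(s(s(s(b))), m(0, b, s(b)), s(m(0, b, s(b))))))  →  m(s(b), b, m(0, b, m(s(s(s(b))), s(b), s(m(0, b, s(b))))))   [R3 at 3.3.2]
3. m(s(b), b, m(0, b, m(s(s(s(b))), s(b), s(m(0, b, s(b))))))  →  m(s(b), b, m(0, b, m(s(s(s(b))), s(b), s(s(b)))))   [R3 at 3.3.3.1]
4. m(s(b), b, m(0, b, m(s(s(s(b))), s(b), s(s(b)))))  →  m(s(b), b, m(0, b, s(s(b))))   [R1 at 3.3]
5. m(s(b), b, m(0, b, s(s(b))))  →  m(s(b), b, s(s(b)))   [R3 at 3]
6. m(s(b), b, s(s(b)))  →  s(b)   [R1 at ε]

s(b)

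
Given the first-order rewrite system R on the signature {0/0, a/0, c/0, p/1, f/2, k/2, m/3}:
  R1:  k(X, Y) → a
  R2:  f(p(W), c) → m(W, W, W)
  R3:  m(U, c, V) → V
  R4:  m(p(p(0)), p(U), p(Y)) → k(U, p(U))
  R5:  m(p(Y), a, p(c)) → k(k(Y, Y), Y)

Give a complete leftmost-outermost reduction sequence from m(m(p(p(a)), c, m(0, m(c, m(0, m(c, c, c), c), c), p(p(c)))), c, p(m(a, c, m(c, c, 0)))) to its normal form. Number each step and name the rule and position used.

1. m(m(p(p(a)), c, m(0, m(c, m(0, m(c, c, c), c), c), p(p(c)))), c, p(m(a, c, m(c, c, 0))))  →  p(m(a, c, m(c, c, 0)))   [R3 at ε]
2. p(m(a, c, m(c, c, 0)))  →  p(m(c, c, 0))   [R3 at 1]
3. p(m(c, c, 0))  →  p(0)   [R3 at 1]

p(0)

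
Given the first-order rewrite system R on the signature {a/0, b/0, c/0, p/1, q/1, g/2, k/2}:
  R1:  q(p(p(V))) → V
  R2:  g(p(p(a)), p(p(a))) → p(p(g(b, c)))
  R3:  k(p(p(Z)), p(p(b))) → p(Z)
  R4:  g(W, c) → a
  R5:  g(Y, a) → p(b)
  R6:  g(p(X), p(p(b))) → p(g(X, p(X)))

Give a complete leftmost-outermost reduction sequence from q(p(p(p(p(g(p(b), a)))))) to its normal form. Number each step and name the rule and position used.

p(p(p(b)))

1. q(p(p(p(p(g(p(b), a))))))  →  p(p(g(p(b), a)))   [R1 at ε]
2. p(p(g(p(b), a)))  →  p(p(p(b)))   [R5 at 1.1]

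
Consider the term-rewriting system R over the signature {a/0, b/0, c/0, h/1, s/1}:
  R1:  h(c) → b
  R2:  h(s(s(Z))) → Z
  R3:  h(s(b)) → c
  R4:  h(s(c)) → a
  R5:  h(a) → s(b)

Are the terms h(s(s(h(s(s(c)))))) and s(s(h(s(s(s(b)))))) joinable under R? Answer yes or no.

Reduce t₁ = h(s(s(h(s(s(c)))))):
1. h(s(s(h(s(s(c))))))  →  h(s(s(c)))   [R2 at ε]
2. h(s(s(c)))  →  c   [R2 at ε]

Reduce t₂ = s(s(h(s(s(s(b)))))):
1. s(s(h(s(s(s(b))))))  →  s(s(s(b)))   [R2 at 1.1]

no — NF(t₁) = c, NF(t₂) = s(s(s(b)))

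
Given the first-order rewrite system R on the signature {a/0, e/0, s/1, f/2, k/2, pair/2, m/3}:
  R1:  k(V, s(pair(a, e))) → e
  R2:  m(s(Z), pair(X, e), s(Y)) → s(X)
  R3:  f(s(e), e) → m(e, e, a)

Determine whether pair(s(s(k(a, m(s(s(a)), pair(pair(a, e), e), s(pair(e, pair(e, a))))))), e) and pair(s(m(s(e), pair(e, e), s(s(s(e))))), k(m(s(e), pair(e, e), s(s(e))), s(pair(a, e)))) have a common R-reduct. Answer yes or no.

Reduce t₁ = pair(s(s(k(a, m(s(s(a)), pair(pair(a, e), e), s(pair(e, pair(e, a))))))), e):
1. pair(s(s(k(a, m(s(s(a)), pair(pair(a, e), e), s(pair(e, pair(e, a))))))), e)  →  pair(s(s(k(a, s(pair(a, e))))), e)   [R2 at 1.1.1.2]
2. pair(s(s(k(a, s(pair(a, e))))), e)  →  pair(s(s(e)), e)   [R1 at 1.1.1]

Reduce t₂ = pair(s(m(s(e), pair(e, e), s(s(s(e))))), k(m(s(e), pair(e, e), s(s(e))), s(pair(a, e)))):
1. pair(s(m(s(e), pair(e, e), s(s(s(e))))), k(m(s(e), pair(e, e), s(s(e))), s(pair(a, e))))  →  pair(s(s(e)), k(m(s(e), pair(e, e), s(s(e))), s(pair(a, e))))   [R2 at 1.1]
2. pair(s(s(e)), k(m(s(e), pair(e, e), s(s(e))), s(pair(a, e))))  →  pair(s(s(e)), e)   [R1 at 2]

yes — NF(t₁) = pair(s(s(e)), e), NF(t₂) = pair(s(s(e)), e)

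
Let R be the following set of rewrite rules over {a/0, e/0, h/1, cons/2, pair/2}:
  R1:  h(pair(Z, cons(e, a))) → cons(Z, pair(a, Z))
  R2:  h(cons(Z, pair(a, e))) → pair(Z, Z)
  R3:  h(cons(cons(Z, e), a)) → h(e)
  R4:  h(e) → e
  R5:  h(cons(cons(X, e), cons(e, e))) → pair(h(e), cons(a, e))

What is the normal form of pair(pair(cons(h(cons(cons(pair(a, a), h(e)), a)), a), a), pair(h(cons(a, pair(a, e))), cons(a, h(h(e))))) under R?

pair(pair(cons(e, a), a), pair(pair(a, a), cons(a, e)))

1. pair(pair(cons(h(cons(cons(pair(a, a), h(e)), a)), a), a), pair(h(cons(a, pair(a, e))), cons(a, h(h(e)))))  →  pair(pair(cons(h(cons(cons(pair(a, a), e), a)), a), a), pair(h(cons(a, pair(a, e))), cons(a, h(h(e)))))   [R4 at 1.1.1.1.1.2]
2. pair(pair(cons(h(cons(cons(pair(a, a), e), a)), a), a), pair(h(cons(a, pair(a, e))), cons(a, h(h(e)))))  →  pair(pair(cons(h(e), a), a), pair(h(cons(a, pair(a, e))), cons(a, h(h(e)))))   [R3 at 1.1.1]
3. pair(pair(cons(h(e), a), a), pair(h(cons(a, pair(a, e))), cons(a, h(h(e)))))  →  pair(pair(cons(e, a), a), pair(h(cons(a, pair(a, e))), cons(a, h(h(e)))))   [R4 at 1.1.1]
4. pair(pair(cons(e, a), a), pair(h(cons(a, pair(a, e))), cons(a, h(h(e)))))  →  pair(pair(cons(e, a), a), pair(pair(a, a), cons(a, h(h(e)))))   [R2 at 2.1]
5. pair(pair(cons(e, a), a), pair(pair(a, a), cons(a, h(h(e)))))  →  pair(pair(cons(e, a), a), pair(pair(a, a), cons(a, h(e))))   [R4 at 2.2.2.1]
6. pair(pair(cons(e, a), a), pair(pair(a, a), cons(a, h(e))))  →  pair(pair(cons(e, a), a), pair(pair(a, a), cons(a, e)))   [R4 at 2.2.2]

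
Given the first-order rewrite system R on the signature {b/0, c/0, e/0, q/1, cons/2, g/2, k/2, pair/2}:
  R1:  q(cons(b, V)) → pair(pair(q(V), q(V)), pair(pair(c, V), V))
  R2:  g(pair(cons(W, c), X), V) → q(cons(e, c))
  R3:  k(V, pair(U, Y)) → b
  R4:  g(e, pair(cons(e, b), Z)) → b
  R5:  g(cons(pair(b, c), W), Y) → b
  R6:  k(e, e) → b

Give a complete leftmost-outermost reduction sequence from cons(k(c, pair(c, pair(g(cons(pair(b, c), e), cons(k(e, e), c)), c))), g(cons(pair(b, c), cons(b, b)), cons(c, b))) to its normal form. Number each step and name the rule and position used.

cons(b, b)

1. cons(k(c, pair(c, pair(g(cons(pair(b, c), e), cons(k(e, e), c)), c))), g(cons(pair(b, c), cons(b, b)), cons(c, b)))  →  cons(b, g(cons(pair(b, c), cons(b, b)), cons(c, b)))   [R3 at 1]
2. cons(b, g(cons(pair(b, c), cons(b, b)), cons(c, b)))  →  cons(b, b)   [R5 at 2]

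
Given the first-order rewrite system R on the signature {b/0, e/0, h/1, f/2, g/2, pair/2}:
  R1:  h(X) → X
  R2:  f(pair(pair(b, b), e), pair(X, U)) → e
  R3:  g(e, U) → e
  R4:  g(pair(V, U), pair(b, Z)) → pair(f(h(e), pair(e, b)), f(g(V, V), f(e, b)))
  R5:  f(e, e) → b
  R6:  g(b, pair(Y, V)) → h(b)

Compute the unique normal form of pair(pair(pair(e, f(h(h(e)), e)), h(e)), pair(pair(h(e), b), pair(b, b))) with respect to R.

pair(pair(pair(e, b), e), pair(pair(e, b), pair(b, b)))

1. pair(pair(pair(e, f(h(h(e)), e)), h(e)), pair(pair(h(e), b), pair(b, b)))  →  pair(pair(pair(e, f(h(e), e)), h(e)), pair(pair(h(e), b), pair(b, b)))   [R1 at 1.1.2.1]
2. pair(pair(pair(e, f(h(e), e)), h(e)), pair(pair(h(e), b), pair(b, b)))  →  pair(pair(pair(e, f(e, e)), h(e)), pair(pair(h(e), b), pair(b, b)))   [R1 at 1.1.2.1]
3. pair(pair(pair(e, f(e, e)), h(e)), pair(pair(h(e), b), pair(b, b)))  →  pair(pair(pair(e, b), h(e)), pair(pair(h(e), b), pair(b, b)))   [R5 at 1.1.2]
4. pair(pair(pair(e, b), h(e)), pair(pair(h(e), b), pair(b, b)))  →  pair(pair(pair(e, b), e), pair(pair(h(e), b), pair(b, b)))   [R1 at 1.2]
5. pair(pair(pair(e, b), e), pair(pair(h(e), b), pair(b, b)))  →  pair(pair(pair(e, b), e), pair(pair(e, b), pair(b, b)))   [R1 at 2.1.1]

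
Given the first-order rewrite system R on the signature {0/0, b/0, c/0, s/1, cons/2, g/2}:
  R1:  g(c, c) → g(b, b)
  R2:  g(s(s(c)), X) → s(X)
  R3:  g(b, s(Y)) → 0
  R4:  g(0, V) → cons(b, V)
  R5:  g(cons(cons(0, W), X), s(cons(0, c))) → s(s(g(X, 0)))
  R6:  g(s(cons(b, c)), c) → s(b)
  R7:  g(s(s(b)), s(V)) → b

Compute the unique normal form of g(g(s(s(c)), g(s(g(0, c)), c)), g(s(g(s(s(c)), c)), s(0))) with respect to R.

1. g(g(s(s(c)), g(s(g(0, c)), c)), g(s(g(s(s(c)), c)), s(0)))  →  g(s(g(s(g(0, c)), c)), g(s(g(s(s(c)), c)), s(0)))   [R2 at 1]
2. g(s(g(s(g(0, c)), c)), g(s(g(s(s(c)), c)), s(0)))  →  g(s(g(s(cons(b, c)), c)), g(s(g(s(s(c)), c)), s(0)))   [R4 at 1.1.1.1]
3. g(s(g(s(cons(b, c)), c)), g(s(g(s(s(c)), c)), s(0)))  →  g(s(s(b)), g(s(g(s(s(c)), c)), s(0)))   [R6 at 1.1]
4. g(s(s(b)), g(s(g(s(s(c)), c)), s(0)))  →  g(s(s(b)), g(s(s(c)), s(0)))   [R2 at 2.1.1]
5. g(s(s(b)), g(s(s(c)), s(0)))  →  g(s(s(b)), s(s(0)))   [R2 at 2]
6. g(s(s(b)), s(s(0)))  →  b   [R7 at ε]

b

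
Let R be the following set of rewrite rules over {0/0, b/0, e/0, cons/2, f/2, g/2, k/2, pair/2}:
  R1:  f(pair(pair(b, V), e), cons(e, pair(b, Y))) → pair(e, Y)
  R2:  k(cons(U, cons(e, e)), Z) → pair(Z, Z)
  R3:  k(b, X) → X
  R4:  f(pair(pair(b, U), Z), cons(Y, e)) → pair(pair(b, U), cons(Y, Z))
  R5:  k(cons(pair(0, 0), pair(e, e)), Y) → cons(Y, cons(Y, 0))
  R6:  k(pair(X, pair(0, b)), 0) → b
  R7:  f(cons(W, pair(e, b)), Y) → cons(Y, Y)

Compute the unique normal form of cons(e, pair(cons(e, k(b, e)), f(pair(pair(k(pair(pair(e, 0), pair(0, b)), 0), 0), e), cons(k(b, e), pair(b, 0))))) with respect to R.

cons(e, pair(cons(e, e), pair(e, 0)))

1. cons(e, pair(cons(e, k(b, e)), f(pair(pair(k(pair(pair(e, 0), pair(0, b)), 0), 0), e), cons(k(b, e), pair(b, 0)))))  →  cons(e, pair(cons(e, e), f(pair(pair(k(pair(pair(e, 0), pair(0, b)), 0), 0), e), cons(k(b, e), pair(b, 0)))))   [R3 at 2.1.2]
2. cons(e, pair(cons(e, e), f(pair(pair(k(pair(pair(e, 0), pair(0, b)), 0), 0), e), cons(k(b, e), pair(b, 0)))))  →  cons(e, pair(cons(e, e), f(pair(pair(b, 0), e), cons(k(b, e), pair(b, 0)))))   [R6 at 2.2.1.1.1]
3. cons(e, pair(cons(e, e), f(pair(pair(b, 0), e), cons(k(b, e), pair(b, 0)))))  →  cons(e, pair(cons(e, e), f(pair(pair(b, 0), e), cons(e, pair(b, 0)))))   [R3 at 2.2.2.1]
4. cons(e, pair(cons(e, e), f(pair(pair(b, 0), e), cons(e, pair(b, 0)))))  →  cons(e, pair(cons(e, e), pair(e, 0)))   [R1 at 2.2]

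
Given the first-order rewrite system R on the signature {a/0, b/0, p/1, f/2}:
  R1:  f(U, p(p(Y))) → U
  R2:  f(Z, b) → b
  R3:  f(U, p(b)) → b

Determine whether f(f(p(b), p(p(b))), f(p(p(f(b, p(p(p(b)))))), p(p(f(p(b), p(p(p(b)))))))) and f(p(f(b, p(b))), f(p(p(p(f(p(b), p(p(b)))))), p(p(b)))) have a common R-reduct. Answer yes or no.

Reduce t₁ = f(f(p(b), p(p(b))), f(p(p(f(b, p(p(p(b)))))), p(p(f(p(b), p(p(p(b)))))))):
1. f(f(p(b), p(p(b))), f(p(p(f(b, p(p(p(b)))))), p(p(f(p(b), p(p(p(b))))))))  →  f(p(b), f(p(p(f(b, p(p(p(b)))))), p(p(f(p(b), p(p(p(b))))))))   [R1 at 1]
2. f(p(b), f(p(p(f(b, p(p(p(b)))))), p(p(f(p(b), p(p(p(b))))))))  →  f(p(b), p(p(f(b, p(p(p(b)))))))   [R1 at 2]
3. f(p(b), p(p(f(b, p(p(p(b)))))))  →  p(b)   [R1 at ε]

Reduce t₂ = f(p(f(b, p(b))), f(p(p(p(f(p(b), p(p(b)))))), p(p(b)))):
1. f(p(f(b, p(b))), f(p(p(p(f(p(b), p(p(b)))))), p(p(b))))  →  f(p(b), f(p(p(p(f(p(b), p(p(b)))))), p(p(b))))   [R3 at 1.1]
2. f(p(b), f(p(p(p(f(p(b), p(p(b)))))), p(p(b))))  →  f(p(b), p(p(p(f(p(b), p(p(b)))))))   [R1 at 2]
3. f(p(b), p(p(p(f(p(b), p(p(b)))))))  →  p(b)   [R1 at ε]

yes — NF(t₁) = p(b), NF(t₂) = p(b)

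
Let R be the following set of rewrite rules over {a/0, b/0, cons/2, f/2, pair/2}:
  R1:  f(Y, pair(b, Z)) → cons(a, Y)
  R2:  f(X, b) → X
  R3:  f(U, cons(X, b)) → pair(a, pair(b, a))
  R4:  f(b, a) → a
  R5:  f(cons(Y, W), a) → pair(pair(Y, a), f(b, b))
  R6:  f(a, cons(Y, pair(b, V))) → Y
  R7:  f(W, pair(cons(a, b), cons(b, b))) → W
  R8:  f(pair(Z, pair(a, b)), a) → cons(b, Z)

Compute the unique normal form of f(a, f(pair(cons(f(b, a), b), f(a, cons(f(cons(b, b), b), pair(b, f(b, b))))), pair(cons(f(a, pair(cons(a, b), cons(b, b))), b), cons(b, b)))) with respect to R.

a

1. f(a, f(pair(cons(f(b, a), b), f(a, cons(f(cons(b, b), b), pair(b, f(b, b))))), pair(cons(f(a, pair(cons(a, b), cons(b, b))), b), cons(b, b))))  →  f(a, f(pair(cons(a, b), f(a, cons(f(cons(b, b), b), pair(b, f(b, b))))), pair(cons(f(a, pair(cons(a, b), cons(b, b))), b), cons(b, b))))   [R4 at 2.1.1.1]
2. f(a, f(pair(cons(a, b), f(a, cons(f(cons(b, b), b), pair(b, f(b, b))))), pair(cons(f(a, pair(cons(a, b), cons(b, b))), b), cons(b, b))))  →  f(a, f(pair(cons(a, b), f(cons(b, b), b)), pair(cons(f(a, pair(cons(a, b), cons(b, b))), b), cons(b, b))))   [R6 at 2.1.2]
3. f(a, f(pair(cons(a, b), f(cons(b, b), b)), pair(cons(f(a, pair(cons(a, b), cons(b, b))), b), cons(b, b))))  →  f(a, f(pair(cons(a, b), cons(b, b)), pair(cons(f(a, pair(cons(a, b), cons(b, b))), b), cons(b, b))))   [R2 at 2.1.2]
4. f(a, f(pair(cons(a, b), cons(b, b)), pair(cons(f(a, pair(cons(a, b), cons(b, b))), b), cons(b, b))))  →  f(a, f(pair(cons(a, b), cons(b, b)), pair(cons(a, b), cons(b, b))))   [R7 at 2.2.1.1]
5. f(a, f(pair(cons(a, b), cons(b, b)), pair(cons(a, b), cons(b, b))))  →  f(a, pair(cons(a, b), cons(b, b)))   [R7 at 2]
6. f(a, pair(cons(a, b), cons(b, b)))  →  a   [R7 at ε]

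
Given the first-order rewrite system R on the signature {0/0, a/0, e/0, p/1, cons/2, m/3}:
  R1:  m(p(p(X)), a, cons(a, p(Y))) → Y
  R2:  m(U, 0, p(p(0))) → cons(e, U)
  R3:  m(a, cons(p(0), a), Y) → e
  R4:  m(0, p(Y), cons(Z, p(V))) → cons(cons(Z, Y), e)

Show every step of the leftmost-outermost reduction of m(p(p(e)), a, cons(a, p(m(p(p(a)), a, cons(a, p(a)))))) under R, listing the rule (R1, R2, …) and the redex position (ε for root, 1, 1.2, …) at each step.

1. m(p(p(e)), a, cons(a, p(m(p(p(a)), a, cons(a, p(a))))))  →  m(p(p(a)), a, cons(a, p(a)))   [R1 at ε]
2. m(p(p(a)), a, cons(a, p(a)))  →  a   [R1 at ε]

a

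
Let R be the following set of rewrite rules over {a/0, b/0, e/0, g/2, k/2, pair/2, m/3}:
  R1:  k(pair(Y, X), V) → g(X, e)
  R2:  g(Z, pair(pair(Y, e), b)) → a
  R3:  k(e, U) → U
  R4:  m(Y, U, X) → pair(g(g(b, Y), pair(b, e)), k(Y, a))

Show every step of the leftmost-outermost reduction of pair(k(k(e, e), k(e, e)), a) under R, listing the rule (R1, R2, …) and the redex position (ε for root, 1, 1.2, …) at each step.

1. pair(k(k(e, e), k(e, e)), a)  →  pair(k(e, k(e, e)), a)   [R3 at 1.1]
2. pair(k(e, k(e, e)), a)  →  pair(k(e, e), a)   [R3 at 1]
3. pair(k(e, e), a)  →  pair(e, a)   [R3 at 1]

pair(e, a)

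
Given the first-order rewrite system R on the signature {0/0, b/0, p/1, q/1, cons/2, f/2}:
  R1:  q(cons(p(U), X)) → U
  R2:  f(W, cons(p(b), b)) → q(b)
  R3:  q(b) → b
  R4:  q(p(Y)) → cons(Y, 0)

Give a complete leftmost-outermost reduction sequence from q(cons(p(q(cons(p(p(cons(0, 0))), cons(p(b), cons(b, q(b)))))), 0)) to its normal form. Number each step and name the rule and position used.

1. q(cons(p(q(cons(p(p(cons(0, 0))), cons(p(b), cons(b, q(b)))))), 0))  →  q(cons(p(p(cons(0, 0))), cons(p(b), cons(b, q(b)))))   [R1 at ε]
2. q(cons(p(p(cons(0, 0))), cons(p(b), cons(b, q(b)))))  →  p(cons(0, 0))   [R1 at ε]

p(cons(0, 0))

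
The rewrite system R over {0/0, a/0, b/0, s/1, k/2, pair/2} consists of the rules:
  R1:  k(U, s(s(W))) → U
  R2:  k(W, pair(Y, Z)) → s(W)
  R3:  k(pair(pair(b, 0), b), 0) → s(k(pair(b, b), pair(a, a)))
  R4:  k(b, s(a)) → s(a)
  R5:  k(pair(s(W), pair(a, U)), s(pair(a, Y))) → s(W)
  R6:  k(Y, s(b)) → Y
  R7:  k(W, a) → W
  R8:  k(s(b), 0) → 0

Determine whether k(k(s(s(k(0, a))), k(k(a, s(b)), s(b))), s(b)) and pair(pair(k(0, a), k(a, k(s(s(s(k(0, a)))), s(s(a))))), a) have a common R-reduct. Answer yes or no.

Reduce t₁ = k(k(s(s(k(0, a))), k(k(a, s(b)), s(b))), s(b)):
1. k(k(s(s(k(0, a))), k(k(a, s(b)), s(b))), s(b))  →  k(s(s(k(0, a))), k(k(a, s(b)), s(b)))   [R6 at ε]
2. k(s(s(k(0, a))), k(k(a, s(b)), s(b)))  →  k(s(s(0)), k(k(a, s(b)), s(b)))   [R7 at 1.1.1]
3. k(s(s(0)), k(k(a, s(b)), s(b)))  →  k(s(s(0)), k(a, s(b)))   [R6 at 2]
4. k(s(s(0)), k(a, s(b)))  →  k(s(s(0)), a)   [R6 at 2]
5. k(s(s(0)), a)  →  s(s(0))   [R7 at ε]

Reduce t₂ = pair(pair(k(0, a), k(a, k(s(s(s(k(0, a)))), s(s(a))))), a):
1. pair(pair(k(0, a), k(a, k(s(s(s(k(0, a)))), s(s(a))))), a)  →  pair(pair(0, k(a, k(s(s(s(k(0, a)))), s(s(a))))), a)   [R7 at 1.1]
2. pair(pair(0, k(a, k(s(s(s(k(0, a)))), s(s(a))))), a)  →  pair(pair(0, k(a, s(s(s(k(0, a)))))), a)   [R1 at 1.2.2]
3. pair(pair(0, k(a, s(s(s(k(0, a)))))), a)  →  pair(pair(0, a), a)   [R1 at 1.2]

no — NF(t₁) = s(s(0)), NF(t₂) = pair(pair(0, a), a)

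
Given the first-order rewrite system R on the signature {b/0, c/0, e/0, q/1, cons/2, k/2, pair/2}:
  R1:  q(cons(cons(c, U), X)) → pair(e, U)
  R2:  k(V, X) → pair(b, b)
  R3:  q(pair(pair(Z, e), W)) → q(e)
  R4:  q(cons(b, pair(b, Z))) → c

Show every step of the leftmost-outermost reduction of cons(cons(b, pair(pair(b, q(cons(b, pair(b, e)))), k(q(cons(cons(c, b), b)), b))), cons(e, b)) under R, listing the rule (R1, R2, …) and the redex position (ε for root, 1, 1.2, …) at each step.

1. cons(cons(b, pair(pair(b, q(cons(b, pair(b, e)))), k(q(cons(cons(c, b), b)), b))), cons(e, b))  →  cons(cons(b, pair(pair(b, c), k(q(cons(cons(c, b), b)), b))), cons(e, b))   [R4 at 1.2.1.2]
2. cons(cons(b, pair(pair(b, c), k(q(cons(cons(c, b), b)), b))), cons(e, b))  →  cons(cons(b, pair(pair(b, c), pair(b, b))), cons(e, b))   [R2 at 1.2.2]

cons(cons(b, pair(pair(b, c), pair(b, b))), cons(e, b))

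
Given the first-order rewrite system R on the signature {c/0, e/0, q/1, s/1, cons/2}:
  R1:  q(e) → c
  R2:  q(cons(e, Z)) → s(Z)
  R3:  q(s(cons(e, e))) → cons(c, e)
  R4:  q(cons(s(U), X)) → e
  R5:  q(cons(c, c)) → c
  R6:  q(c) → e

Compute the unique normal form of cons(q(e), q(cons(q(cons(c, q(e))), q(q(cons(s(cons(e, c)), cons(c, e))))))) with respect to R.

cons(c, c)

1. cons(q(e), q(cons(q(cons(c, q(e))), q(q(cons(s(cons(e, c)), cons(c, e)))))))  →  cons(c, q(cons(q(cons(c, q(e))), q(q(cons(s(cons(e, c)), cons(c, e)))))))   [R1 at 1]
2. cons(c, q(cons(q(cons(c, q(e))), q(q(cons(s(cons(e, c)), cons(c, e)))))))  →  cons(c, q(cons(q(cons(c, c)), q(q(cons(s(cons(e, c)), cons(c, e)))))))   [R1 at 2.1.1.1.2]
3. cons(c, q(cons(q(cons(c, c)), q(q(cons(s(cons(e, c)), cons(c, e)))))))  →  cons(c, q(cons(c, q(q(cons(s(cons(e, c)), cons(c, e)))))))   [R5 at 2.1.1]
4. cons(c, q(cons(c, q(q(cons(s(cons(e, c)), cons(c, e)))))))  →  cons(c, q(cons(c, q(e))))   [R4 at 2.1.2.1]
5. cons(c, q(cons(c, q(e))))  →  cons(c, q(cons(c, c)))   [R1 at 2.1.2]
6. cons(c, q(cons(c, c)))  →  cons(c, c)   [R5 at 2]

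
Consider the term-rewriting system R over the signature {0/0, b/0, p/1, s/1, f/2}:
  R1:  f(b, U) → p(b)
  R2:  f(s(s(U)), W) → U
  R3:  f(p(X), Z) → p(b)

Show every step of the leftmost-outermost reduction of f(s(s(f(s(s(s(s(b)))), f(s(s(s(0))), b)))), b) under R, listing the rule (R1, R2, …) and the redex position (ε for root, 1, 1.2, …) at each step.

1. f(s(s(f(s(s(s(s(b)))), f(s(s(s(0))), b)))), b)  →  f(s(s(s(s(b)))), f(s(s(s(0))), b))   [R2 at ε]
2. f(s(s(s(s(b)))), f(s(s(s(0))), b))  →  s(s(b))   [R2 at ε]

s(s(b))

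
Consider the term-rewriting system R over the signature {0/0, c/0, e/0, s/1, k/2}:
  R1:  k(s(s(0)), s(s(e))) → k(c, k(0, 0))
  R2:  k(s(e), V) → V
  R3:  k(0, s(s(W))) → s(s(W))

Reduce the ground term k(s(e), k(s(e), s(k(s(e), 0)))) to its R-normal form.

s(0)

1. k(s(e), k(s(e), s(k(s(e), 0))))  →  k(s(e), s(k(s(e), 0)))   [R2 at ε]
2. k(s(e), s(k(s(e), 0)))  →  s(k(s(e), 0))   [R2 at ε]
3. s(k(s(e), 0))  →  s(0)   [R2 at 1]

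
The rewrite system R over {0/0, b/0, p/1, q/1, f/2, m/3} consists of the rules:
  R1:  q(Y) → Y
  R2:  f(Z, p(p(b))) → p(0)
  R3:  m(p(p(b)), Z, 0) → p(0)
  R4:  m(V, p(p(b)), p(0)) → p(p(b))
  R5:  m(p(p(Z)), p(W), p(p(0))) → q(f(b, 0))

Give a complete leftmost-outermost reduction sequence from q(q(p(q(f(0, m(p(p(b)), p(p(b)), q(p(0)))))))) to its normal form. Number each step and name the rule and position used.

1. q(q(p(q(f(0, m(p(p(b)), p(p(b)), q(p(0))))))))  →  q(p(q(f(0, m(p(p(b)), p(p(b)), q(p(0)))))))   [R1 at ε]
2. q(p(q(f(0, m(p(p(b)), p(p(b)), q(p(0)))))))  →  p(q(f(0, m(p(p(b)), p(p(b)), q(p(0))))))   [R1 at ε]
3. p(q(f(0, m(p(p(b)), p(p(b)), q(p(0))))))  →  p(f(0, m(p(p(b)), p(p(b)), q(p(0)))))   [R1 at 1]
4. p(f(0, m(p(p(b)), p(p(b)), q(p(0)))))  →  p(f(0, m(p(p(b)), p(p(b)), p(0))))   [R1 at 1.2.3]
5. p(f(0, m(p(p(b)), p(p(b)), p(0))))  →  p(f(0, p(p(b))))   [R4 at 1.2]
6. p(f(0, p(p(b))))  →  p(p(0))   [R2 at 1]

p(p(0))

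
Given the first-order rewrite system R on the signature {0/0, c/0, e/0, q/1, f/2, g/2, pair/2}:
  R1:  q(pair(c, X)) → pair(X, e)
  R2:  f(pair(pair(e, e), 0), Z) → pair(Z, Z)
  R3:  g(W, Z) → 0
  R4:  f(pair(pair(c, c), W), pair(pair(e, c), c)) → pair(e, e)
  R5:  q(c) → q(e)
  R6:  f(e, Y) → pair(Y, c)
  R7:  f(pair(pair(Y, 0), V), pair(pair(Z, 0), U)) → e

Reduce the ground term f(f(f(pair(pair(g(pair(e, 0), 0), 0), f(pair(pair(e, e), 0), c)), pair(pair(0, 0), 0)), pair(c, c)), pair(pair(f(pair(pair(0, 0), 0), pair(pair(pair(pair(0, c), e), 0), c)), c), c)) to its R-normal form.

1. f(f(f(pair(pair(g(pair(e, 0), 0), 0), f(pair(pair(e, e), 0), c)), pair(pair(0, 0), 0)), pair(c, c)), pair(pair(f(pair(pair(0, 0), 0), pair(pair(pair(pair(0, c), e), 0), c)), c), c))  →  f(f(e, pair(c, c)), pair(pair(f(pair(pair(0, 0), 0), pair(pair(pair(pair(0, c), e), 0), c)), c), c))   [R7 at 1.1]
2. f(f(e, pair(c, c)), pair(pair(f(pair(pair(0, 0), 0), pair(pair(pair(pair(0, c), e), 0), c)), c), c))  →  f(pair(pair(c, c), c), pair(pair(f(pair(pair(0, 0), 0), pair(pair(pair(pair(0, c), e), 0), c)), c), c))   [R6 at 1]
3. f(pair(pair(c, c), c), pair(pair(f(pair(pair(0, 0), 0), pair(pair(pair(pair(0, c), e), 0), c)), c), c))  →  f(pair(pair(c, c), c), pair(pair(e, c), c))   [R7 at 2.1.1]
4. f(pair(pair(c, c), c), pair(pair(e, c), c))  →  pair(e, e)   [R4 at ε]

pair(e, e)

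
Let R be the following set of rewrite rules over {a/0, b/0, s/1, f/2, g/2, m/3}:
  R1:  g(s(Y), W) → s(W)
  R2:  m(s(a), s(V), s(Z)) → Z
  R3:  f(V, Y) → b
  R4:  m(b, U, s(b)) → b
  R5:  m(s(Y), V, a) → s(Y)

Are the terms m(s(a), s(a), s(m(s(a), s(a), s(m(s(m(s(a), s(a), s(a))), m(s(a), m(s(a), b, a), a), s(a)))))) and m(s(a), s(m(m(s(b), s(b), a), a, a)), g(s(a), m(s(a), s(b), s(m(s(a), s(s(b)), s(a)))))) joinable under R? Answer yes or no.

yes — NF(t₁) = a, NF(t₂) = a

Reduce t₁ = m(s(a), s(a), s(m(s(a), s(a), s(m(s(m(s(a), s(a), s(a))), m(s(a), m(s(a), b, a), a), s(a)))))):
1. m(s(a), s(a), s(m(s(a), s(a), s(m(s(m(s(a), s(a), s(a))), m(s(a), m(s(a), b, a), a), s(a))))))  →  m(s(a), s(a), s(m(s(m(s(a), s(a), s(a))), m(s(a), m(s(a), b, a), a), s(a))))   [R2 at ε]
2. m(s(a), s(a), s(m(s(m(s(a), s(a), s(a))), m(s(a), m(s(a), b, a), a), s(a))))  →  m(s(m(s(a), s(a), s(a))), m(s(a), m(s(a), b, a), a), s(a))   [R2 at ε]
3. m(s(m(s(a), s(a), s(a))), m(s(a), m(s(a), b, a), a), s(a))  →  m(s(a), m(s(a), m(s(a), b, a), a), s(a))   [R2 at 1.1]
4. m(s(a), m(s(a), m(s(a), b, a), a), s(a))  →  m(s(a), s(a), s(a))   [R5 at 2]
5. m(s(a), s(a), s(a))  →  a   [R2 at ε]

Reduce t₂ = m(s(a), s(m(m(s(b), s(b), a), a, a)), g(s(a), m(s(a), s(b), s(m(s(a), s(s(b)), s(a)))))):
1. m(s(a), s(m(m(s(b), s(b), a), a, a)), g(s(a), m(s(a), s(b), s(m(s(a), s(s(b)), s(a))))))  →  m(s(a), s(m(s(b), a, a)), g(s(a), m(s(a), s(b), s(m(s(a), s(s(b)), s(a))))))   [R5 at 2.1.1]
2. m(s(a), s(m(s(b), a, a)), g(s(a), m(s(a), s(b), s(m(s(a), s(s(b)), s(a))))))  →  m(s(a), s(s(b)), g(s(a), m(s(a), s(b), s(m(s(a), s(s(b)), s(a))))))   [R5 at 2.1]
3. m(s(a), s(s(b)), g(s(a), m(s(a), s(b), s(m(s(a), s(s(b)), s(a))))))  →  m(s(a), s(s(b)), s(m(s(a), s(b), s(m(s(a), s(s(b)), s(a))))))   [R1 at 3]
4. m(s(a), s(s(b)), s(m(s(a), s(b), s(m(s(a), s(s(b)), s(a))))))  →  m(s(a), s(b), s(m(s(a), s(s(b)), s(a))))   [R2 at ε]
5. m(s(a), s(b), s(m(s(a), s(s(b)), s(a))))  →  m(s(a), s(s(b)), s(a))   [R2 at ε]
6. m(s(a), s(s(b)), s(a))  →  a   [R2 at ε]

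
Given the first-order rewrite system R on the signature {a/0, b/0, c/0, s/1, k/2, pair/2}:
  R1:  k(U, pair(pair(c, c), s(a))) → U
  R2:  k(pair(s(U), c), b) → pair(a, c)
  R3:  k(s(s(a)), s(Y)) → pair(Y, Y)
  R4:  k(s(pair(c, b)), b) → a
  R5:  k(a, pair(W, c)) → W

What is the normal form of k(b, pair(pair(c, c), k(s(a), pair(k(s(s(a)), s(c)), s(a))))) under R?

b

1. k(b, pair(pair(c, c), k(s(a), pair(k(s(s(a)), s(c)), s(a)))))  →  k(b, pair(pair(c, c), k(s(a), pair(pair(c, c), s(a)))))   [R3 at 2.2.2.1]
2. k(b, pair(pair(c, c), k(s(a), pair(pair(c, c), s(a)))))  →  k(b, pair(pair(c, c), s(a)))   [R1 at 2.2]
3. k(b, pair(pair(c, c), s(a)))  →  b   [R1 at ε]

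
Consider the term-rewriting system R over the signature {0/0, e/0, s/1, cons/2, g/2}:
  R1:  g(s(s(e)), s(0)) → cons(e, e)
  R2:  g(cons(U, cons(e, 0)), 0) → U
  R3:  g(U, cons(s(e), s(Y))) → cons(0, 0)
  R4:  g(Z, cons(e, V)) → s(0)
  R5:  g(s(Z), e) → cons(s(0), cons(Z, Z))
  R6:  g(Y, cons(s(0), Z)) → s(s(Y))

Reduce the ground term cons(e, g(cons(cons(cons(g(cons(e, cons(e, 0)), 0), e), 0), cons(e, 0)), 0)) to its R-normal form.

1. cons(e, g(cons(cons(cons(g(cons(e, cons(e, 0)), 0), e), 0), cons(e, 0)), 0))  →  cons(e, cons(cons(g(cons(e, cons(e, 0)), 0), e), 0))   [R2 at 2]
2. cons(e, cons(cons(g(cons(e, cons(e, 0)), 0), e), 0))  →  cons(e, cons(cons(e, e), 0))   [R2 at 2.1.1]

cons(e, cons(cons(e, e), 0))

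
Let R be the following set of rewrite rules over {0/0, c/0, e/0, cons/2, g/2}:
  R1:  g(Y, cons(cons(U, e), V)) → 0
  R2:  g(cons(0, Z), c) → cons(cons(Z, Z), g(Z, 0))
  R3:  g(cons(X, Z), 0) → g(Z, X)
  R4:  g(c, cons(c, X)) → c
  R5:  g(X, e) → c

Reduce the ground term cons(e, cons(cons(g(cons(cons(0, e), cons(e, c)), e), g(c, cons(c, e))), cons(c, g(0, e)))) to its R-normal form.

cons(e, cons(cons(c, c), cons(c, c)))

1. cons(e, cons(cons(g(cons(cons(0, e), cons(e, c)), e), g(c, cons(c, e))), cons(c, g(0, e))))  →  cons(e, cons(cons(c, g(c, cons(c, e))), cons(c, g(0, e))))   [R5 at 2.1.1]
2. cons(e, cons(cons(c, g(c, cons(c, e))), cons(c, g(0, e))))  →  cons(e, cons(cons(c, c), cons(c, g(0, e))))   [R4 at 2.1.2]
3. cons(e, cons(cons(c, c), cons(c, g(0, e))))  →  cons(e, cons(cons(c, c), cons(c, c)))   [R5 at 2.2.2]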